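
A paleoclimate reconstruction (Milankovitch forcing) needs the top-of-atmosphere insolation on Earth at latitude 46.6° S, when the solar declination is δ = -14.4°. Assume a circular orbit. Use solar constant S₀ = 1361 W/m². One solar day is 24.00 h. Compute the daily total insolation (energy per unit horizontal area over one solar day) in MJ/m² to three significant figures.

36.5 MJ/m²

cos H₀ = −tan(-46.6°) tan(-14.400°) = -0.2715, H₀ = 1.8458 rad.
Bracket: H₀ sin φ sin δ + cos φ cos δ sin H₀ = 1.8458×-0.72657×-0.24869 + 0.68709×0.96858×0.96243 = 0.333519 + 0.640499 = 0.974018.
Q̄ = (S₀/π) × [bracket] = (1361/π) × 0.974018 = 421.96 W/m².
Daily total = Q̄ × 24.00 h × 3600 s/h = 421.96 × 24.00 × 3600 / 10⁶ = 36.46 MJ/m².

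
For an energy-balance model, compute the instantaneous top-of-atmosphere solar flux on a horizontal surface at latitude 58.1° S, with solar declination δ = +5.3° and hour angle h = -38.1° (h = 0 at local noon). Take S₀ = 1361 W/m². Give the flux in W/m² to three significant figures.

cos θ_z = sin φ sin δ + cos φ cos δ cos h = -0.078420 + 0.414069 = 0.335649.
Flux = S₀ · cos θ_z = 1361 × 0.335649 = 456.8 W/m².

457 W/m²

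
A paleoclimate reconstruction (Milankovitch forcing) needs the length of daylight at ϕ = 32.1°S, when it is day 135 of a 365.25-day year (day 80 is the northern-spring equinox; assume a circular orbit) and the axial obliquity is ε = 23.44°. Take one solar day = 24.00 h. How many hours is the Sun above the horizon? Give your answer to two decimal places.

10.35 h

Solar longitude: L_s = 360° × (135 − 80)/365.25 = 54.209°.
sin δ = sin 23.44° × sin 54.209° = 0.32267, so δ = +18.824°.
cos h₀ = −tan ϕ · tan δ = −tan(-32.1°) × tan(+18.824°) = 0.2138, so h₀ = 1.3553 rad = 77.65°.
Daylight = 2h₀/(2π) × 24.00 h = (1.3553/π) × 24.00 = 10.35 h.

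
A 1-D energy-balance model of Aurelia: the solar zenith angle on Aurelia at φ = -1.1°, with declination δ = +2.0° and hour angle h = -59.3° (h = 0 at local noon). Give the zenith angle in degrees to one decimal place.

θ_z = 59.4°

cos θ_z = sin φ sin δ + cos φ cos δ cos h = -0.000670 + 0.510138 = 0.509468.
θ_z = arccos(0.509468) = 59.4°.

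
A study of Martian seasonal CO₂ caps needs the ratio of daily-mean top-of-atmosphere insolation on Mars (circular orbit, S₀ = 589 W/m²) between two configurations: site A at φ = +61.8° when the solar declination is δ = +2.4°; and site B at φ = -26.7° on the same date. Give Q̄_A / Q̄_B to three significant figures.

— Configuration A (φ=+61.8°):
cos H₀ = −tan(+61.8°) tan(+2.400°) = -0.0782, H₀ = 1.6490 rad.
Bracket: H₀ sin φ sin δ + cos φ cos δ sin H₀ = 1.6490×0.88130×0.04188 + 0.47255×0.99912×0.99694 = 0.060863 + 0.470689 = 0.531552.
Q̄ = (S₀/π) × [bracket] = (589/π) × 0.531552 = 99.658 W/m².
— Configuration B (φ=-26.7°):
cos H₀ = −tan(-26.7°) tan(+2.400°) = 0.0211, H₀ = 1.5497 rad.
Bracket: H₀ sin φ sin δ + cos φ cos δ sin H₀ = 1.5497×-0.44932×0.04188 + 0.89337×0.99912×0.99978 = -0.029162 + 0.892387 = 0.863225.
Q̄ = (S₀/π) × [bracket] = (589/π) × 0.863225 = 161.84 W/m².
Ratio Q̄_A / Q̄_B = 99.658 / 161.84 = 0.6158.

Q̄_A / Q̄_B ≈ 0.616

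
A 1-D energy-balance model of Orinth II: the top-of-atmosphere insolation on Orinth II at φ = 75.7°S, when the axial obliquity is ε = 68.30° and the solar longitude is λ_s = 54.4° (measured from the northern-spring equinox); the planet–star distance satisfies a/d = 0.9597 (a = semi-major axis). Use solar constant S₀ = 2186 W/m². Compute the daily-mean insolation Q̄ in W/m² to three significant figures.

Q̄ ≈ 0.00 W/m²

Solar declination: sin δ = sin ε · sin λ_s = sin 68.30° × sin 54.4° = 0.75548, so δ = +49.067°.
cos H₀ = −tan(-75.7°) tan(+49.067°) = 4.5238 ≥ 1 ⇒ polar night, H₀ = 0 and Q̄ = 0.
Inverse-square distance factor (a/d)² = 0.9597² = 0.921024.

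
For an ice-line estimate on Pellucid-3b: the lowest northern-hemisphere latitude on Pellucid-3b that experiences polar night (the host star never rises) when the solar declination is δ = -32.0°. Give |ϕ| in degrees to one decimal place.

|ϕ| = 58.0°

Polar night requires cos h₀ = −tan ϕ tan δ ≥ 1, i.e. tan ϕ tan δ ≤ −1.
The boundary is |tan ϕ| · |tan δ| = 1, so |ϕ| = 90° − |δ| = 90° − 32.0° = 58.0° in the northern hemisphere.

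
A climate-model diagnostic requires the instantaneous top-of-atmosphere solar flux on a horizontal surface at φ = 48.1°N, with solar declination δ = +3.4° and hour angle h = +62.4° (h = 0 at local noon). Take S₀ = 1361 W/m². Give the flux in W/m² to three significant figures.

480 W/m²

cos θ_z = sin φ sin δ + cos φ cos δ cos h = 0.044142 + 0.308860 = 0.353002.
Flux = S₀ · cos θ_z = 1361 × 0.353002 = 480.4 W/m².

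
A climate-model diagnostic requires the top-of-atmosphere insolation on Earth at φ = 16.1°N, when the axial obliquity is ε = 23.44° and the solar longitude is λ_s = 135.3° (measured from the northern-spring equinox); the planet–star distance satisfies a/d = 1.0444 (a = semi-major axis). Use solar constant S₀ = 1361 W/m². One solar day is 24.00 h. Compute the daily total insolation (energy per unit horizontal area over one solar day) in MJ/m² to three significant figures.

Solar declination: sin δ = sin ε · sin λ_s = sin 23.44° × sin 135.3° = 0.27980, so δ = +16.248°.
cos H₀ = −tan(+16.1°) tan(+16.248°) = -0.0841, H₀ = 1.6550 rad.
Bracket: H₀ sin φ sin δ + cos φ cos δ sin H₀ = 1.6550×0.27731×0.27980 + 0.96078×0.96006×0.99646 = 0.128414 + 0.919141 = 1.047555.
Inverse-square distance factor (a/d)² = 1.0444² = 1.090771.
Q̄ = (S₀/π) × 1.090771 × [bracket] = (1361/π) × 1.090771 × 1.047555 = 495.02 W/m².
Daily total = Q̄ × 24.00 h × 3600 s/h = 495.02 × 24.00 × 3600 / 10⁶ = 42.77 MJ/m².

42.8 MJ/m²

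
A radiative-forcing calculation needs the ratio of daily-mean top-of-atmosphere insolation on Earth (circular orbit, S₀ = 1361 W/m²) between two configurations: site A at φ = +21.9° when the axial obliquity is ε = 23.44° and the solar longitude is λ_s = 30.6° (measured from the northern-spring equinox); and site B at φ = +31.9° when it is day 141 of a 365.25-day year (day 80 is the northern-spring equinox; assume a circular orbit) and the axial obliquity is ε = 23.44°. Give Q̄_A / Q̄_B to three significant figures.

Q̄_A / Q̄_B ≈ 0.933

— Configuration A (φ=+21.9°):
Solar declination: sin δ = sin ε · sin λ_s = sin 23.44° × sin 30.6° = 0.20249, so δ = +11.683°.
cos H₀ = −tan(+21.9°) tan(+11.683°) = -0.0831, H₀ = 1.6540 rad.
Bracket: H₀ sin φ sin δ + cos φ cos δ sin H₀ = 1.6540×0.37299×0.20249 + 0.92784×0.97928×0.99654 = 0.124921 + 0.905471 = 1.030392.
Q̄ = (S₀/π) × [bracket] = (1361/π) × 1.030392 = 446.39 W/m².
— Configuration B (φ=+31.9°):
Solar longitude: λ_s = 360° × (141 − 80)/365.25 = 60.123°.
sin δ = sin 23.44° × sin 60.123° = 0.34492, so δ = +20.177°.
cos H₀ = −tan(+31.9°) tan(+20.177°) = -0.2287, H₀ = 1.8016 rad.
Bracket: H₀ sin φ sin δ + cos φ cos δ sin H₀ = 1.8016×0.52844×0.34492 + 0.84897×0.93863×0.97349 = 0.328377 + 0.775744 = 1.104121.
Q̄ = (S₀/π) × [bracket] = (1361/π) × 1.104121 = 478.33 W/m².
Ratio Q̄_A / Q̄_B = 446.39 / 478.33 = 0.9332.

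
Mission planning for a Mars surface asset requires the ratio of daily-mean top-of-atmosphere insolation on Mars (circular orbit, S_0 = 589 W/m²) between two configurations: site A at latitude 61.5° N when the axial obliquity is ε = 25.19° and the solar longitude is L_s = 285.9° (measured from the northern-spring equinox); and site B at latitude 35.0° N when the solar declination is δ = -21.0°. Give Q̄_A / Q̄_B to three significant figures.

Q̄_A / Q̄_B ≈ 0.0638

— Configuration A (ϕ=+61.5°):
Solar declination: sin δ = sin ε · sin L_s = sin 25.19° × sin 285.9° = -0.40934, so δ = -24.163°.
cos h₀ = −tan(+61.5°) tan(-24.163°) = 0.8263, h₀ = 0.5983 rad.
Bracket: h₀ sin ϕ sin δ + cos ϕ cos δ sin h₀ = 0.5983×0.87882×-0.40934 + 0.47716×0.91238×0.56322 = -0.215230 + 0.245199 = 0.029969.
Q̄ = (S_0/π) × [bracket] = (589/π) × 0.029969 = 5.6187 W/m².
— Configuration B (ϕ=+35.0°):
cos h₀ = −tan(+35.0°) tan(-21.000°) = 0.2688, h₀ = 1.2987 rad.
Bracket: h₀ sin ϕ sin δ + cos ϕ cos δ sin h₀ = 1.2987×0.57358×-0.35837 + 0.81915×0.93358×0.96320 = -0.266953 + 0.736600 = 0.469647.
Q̄ = (S_0/π) × [bracket] = (589/π) × 0.469647 = 88.052 W/m².
Ratio Q̄_A / Q̄_B = 5.6187 / 88.052 = 0.06381.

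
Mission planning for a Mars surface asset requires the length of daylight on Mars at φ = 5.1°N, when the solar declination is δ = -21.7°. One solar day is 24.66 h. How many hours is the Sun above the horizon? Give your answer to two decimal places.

12.05 h

cos H₀ = −tan φ · tan δ = −tan(+5.1°) × tan(-21.700°) = 0.0355, so H₀ = 1.5353 rad = 87.96°.
Daylight = 2H₀/(2π) × 24.66 h = (1.5353/π) × 24.66 = 12.05 h.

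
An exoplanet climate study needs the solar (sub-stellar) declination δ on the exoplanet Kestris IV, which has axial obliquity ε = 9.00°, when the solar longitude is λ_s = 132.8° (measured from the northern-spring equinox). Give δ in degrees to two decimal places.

δ = +6.59°

sin δ = sin ε · sin λ_s = sin 9.00° × sin 132.8° = 0.114781.
δ = arcsin(0.114781) = +6.59°.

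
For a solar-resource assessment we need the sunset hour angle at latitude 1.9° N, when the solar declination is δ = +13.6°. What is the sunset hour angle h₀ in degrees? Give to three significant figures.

h₀ = 90.5°

cos h₀ = −tan ϕ · tan δ = −tan(+1.9°) × tan(+13.600°) = -0.0080, so h₀ = 1.5788 rad = 90.46°.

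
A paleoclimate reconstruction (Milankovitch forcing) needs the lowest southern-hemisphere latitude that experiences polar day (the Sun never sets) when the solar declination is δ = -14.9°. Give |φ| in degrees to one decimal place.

|φ| = 75.1°

Polar day requires cos H₀ = −tan φ tan δ ≤ −1, i.e. tan φ tan δ ≥ 1.
The boundary is |tan φ| · |tan δ| = 1, so |φ| = 90° − |δ| = 90° − 14.9° = 75.1° in the southern hemisphere.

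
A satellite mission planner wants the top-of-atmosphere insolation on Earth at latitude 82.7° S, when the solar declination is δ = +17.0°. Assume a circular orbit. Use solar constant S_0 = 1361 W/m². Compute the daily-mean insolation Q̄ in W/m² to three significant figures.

Q̄ ≈ 0.00 W/m²

cos h₀ = −tan(-82.7°) tan(+17.000°) = 2.3866 ≥ 1 ⇒ polar night, h₀ = 0 and Q̄ = 0.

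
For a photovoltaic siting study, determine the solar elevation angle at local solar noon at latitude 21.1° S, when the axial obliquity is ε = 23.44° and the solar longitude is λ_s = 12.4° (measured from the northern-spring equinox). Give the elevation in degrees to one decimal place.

64.0°

Solar declination: sin δ = sin ε · sin λ_s = sin 23.44° × sin 12.4° = 0.08542, so δ = +4.900°.
At local noon the hour angle is zero, so the zenith angle equals |φ − δ| = |-21.1° − (+4.900°)| = 26.000°.
Elevation = 90° − 26.000° = 64.0°.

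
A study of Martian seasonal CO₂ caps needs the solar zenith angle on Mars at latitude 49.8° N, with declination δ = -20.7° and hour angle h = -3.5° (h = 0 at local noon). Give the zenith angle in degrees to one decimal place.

θ_z = 70.6°

cos θ_z = sin ϕ sin δ + cos ϕ cos δ cos h = -0.269983 + 0.602663 = 0.332680.
θ_z = arccos(0.332680) = 70.6°.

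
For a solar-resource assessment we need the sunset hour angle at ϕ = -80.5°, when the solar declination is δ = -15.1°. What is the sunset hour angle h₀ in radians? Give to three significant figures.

h₀ = 3.14 rad

Sunrise equation: cos h₀ = −tan ϕ · tan δ = -1.6124 ≤ −1, so the Sun never sets (polar day) and h₀ = π.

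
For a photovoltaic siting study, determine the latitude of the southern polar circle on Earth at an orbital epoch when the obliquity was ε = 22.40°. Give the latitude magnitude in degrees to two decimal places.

The polar circle is the lowest latitude that experiences at least one full rotation of continuous darkness at the northern-summer solstice; it lies at |ϕ| = 90° − ε = 90° − 22.40° = 67.60°.

67.60°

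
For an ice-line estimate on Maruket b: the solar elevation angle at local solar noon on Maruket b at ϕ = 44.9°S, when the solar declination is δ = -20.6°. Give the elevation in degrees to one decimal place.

At local noon the hour angle is zero, so the zenith angle equals |ϕ − δ| = |-44.9° − (-20.600°)| = 24.300°.
Elevation = 90° − 24.300° = 65.7°.

65.7°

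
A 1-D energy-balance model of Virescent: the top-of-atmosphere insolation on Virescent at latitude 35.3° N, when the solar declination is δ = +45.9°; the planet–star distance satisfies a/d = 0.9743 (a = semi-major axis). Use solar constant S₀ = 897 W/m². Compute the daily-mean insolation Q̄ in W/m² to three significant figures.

Q̄ ≈ 374 W/m²

cos H₀ = −tan(+35.3°) tan(+45.900°) = -0.7306, H₀ = 2.3901 rad.
Bracket: H₀ sin φ sin δ + cos φ cos δ sin H₀ = 2.3901×0.57786×0.71813 + 0.81614×0.69591×0.68276 = 0.991840 + 0.387780 = 1.379620.
Inverse-square distance factor (a/d)² = 0.9743² = 0.949260.
Q̄ = (S₀/π) × 0.949260 × [bracket] = (897/π) × 0.949260 × 1.379620 = 373.9 W/m².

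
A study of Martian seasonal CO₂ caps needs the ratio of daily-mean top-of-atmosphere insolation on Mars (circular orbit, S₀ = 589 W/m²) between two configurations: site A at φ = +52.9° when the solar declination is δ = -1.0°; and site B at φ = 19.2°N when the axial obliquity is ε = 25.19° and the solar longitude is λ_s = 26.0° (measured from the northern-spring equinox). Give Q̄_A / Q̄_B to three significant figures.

Q̄_A / Q̄_B ≈ 0.567

— Configuration A (φ=+52.9°):
cos H₀ = −tan(+52.9°) tan(-1.000°) = 0.0231, H₀ = 1.5477 rad.
Bracket: H₀ sin φ sin δ + cos φ cos δ sin H₀ = 1.5477×0.79758×-0.01745 + 0.60321×0.99985×0.99973 = -0.021541 + 0.602957 = 0.581416.
Q̄ = (S₀/π) × [bracket] = (589/π) × 0.581416 = 109.01 W/m².
— Configuration B (φ=+19.2°):
Solar declination: sin δ = sin ε · sin λ_s = sin 25.19° × sin 26.0° = 0.18658, so δ = +10.753°.
cos H₀ = −tan(+19.2°) tan(+10.753°) = -0.0661, H₀ = 1.6370 rad.
Bracket: H₀ sin φ sin δ + cos φ cos δ sin H₀ = 1.6370×0.32887×0.18658 + 0.94438×0.98244×0.99781 = 0.100447 + 0.925765 = 1.026212.
Q̄ = (S₀/π) × [bracket] = (589/π) × 1.026212 = 192.40 W/m².
Ratio Q̄_A / Q̄_B = 109.01 / 192.40 = 0.5666.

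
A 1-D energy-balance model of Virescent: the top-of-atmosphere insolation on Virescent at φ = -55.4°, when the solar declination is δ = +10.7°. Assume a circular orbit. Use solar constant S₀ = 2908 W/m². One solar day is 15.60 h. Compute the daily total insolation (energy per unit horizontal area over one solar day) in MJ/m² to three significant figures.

17.6 MJ/m²

cos H₀ = −tan(-55.4°) tan(+10.700°) = 0.2739, H₀ = 1.2933 rad.
Bracket: H₀ sin φ sin δ + cos φ cos δ sin H₀ = 1.2933×-0.82314×0.18567 + 0.56784×0.98261×0.96176 = -0.197658 + 0.536629 = 0.338971.
Q̄ = (S₀/π) × [bracket] = (2908/π) × 0.338971 = 313.77 W/m².
Daily total = Q̄ × 15.60 h × 3600 s/h = 313.77 × 15.60 × 3600 / 10⁶ = 17.62 MJ/m².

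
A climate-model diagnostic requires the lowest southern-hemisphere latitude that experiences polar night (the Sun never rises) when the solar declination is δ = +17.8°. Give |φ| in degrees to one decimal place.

Polar night requires cos H₀ = −tan φ tan δ ≥ 1, i.e. tan φ tan δ ≤ −1.
The boundary is |tan φ| · |tan δ| = 1, so |φ| = 90° − |δ| = 90° − 17.8° = 72.2° in the southern hemisphere.

|φ| = 72.2°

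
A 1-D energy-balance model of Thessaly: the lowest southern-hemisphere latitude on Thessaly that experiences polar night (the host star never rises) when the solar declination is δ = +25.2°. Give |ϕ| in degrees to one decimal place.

|ϕ| = 64.8°

Polar night requires cos h₀ = −tan ϕ tan δ ≥ 1, i.e. tan ϕ tan δ ≤ −1.
The boundary is |tan ϕ| · |tan δ| = 1, so |ϕ| = 90° − |δ| = 90° − 25.2° = 64.8° in the southern hemisphere.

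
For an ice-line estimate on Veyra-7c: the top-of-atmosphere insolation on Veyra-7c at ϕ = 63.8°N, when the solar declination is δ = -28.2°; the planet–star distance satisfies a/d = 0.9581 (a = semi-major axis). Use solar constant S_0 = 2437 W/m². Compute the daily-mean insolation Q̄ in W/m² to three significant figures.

cos h₀ = −tan(+63.8°) tan(-28.200°) = 1.0897 ≥ 1 ⇒ polar night, h₀ = 0 and Q̄ = 0.
Inverse-square distance factor (a/d)² = 0.9581² = 0.917956.

Q̄ ≈ 0.00 W/m²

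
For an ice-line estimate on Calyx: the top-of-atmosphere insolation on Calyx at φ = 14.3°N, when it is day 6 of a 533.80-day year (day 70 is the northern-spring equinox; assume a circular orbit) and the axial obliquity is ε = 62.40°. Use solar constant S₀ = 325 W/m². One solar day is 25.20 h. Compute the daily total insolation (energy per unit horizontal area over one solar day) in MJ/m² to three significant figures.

5.16 MJ/m²

Solar longitude: λ_s = 360° × (6 − 70)/533.80 = -43.162°, i.e. -43.162° + 360° = 316.838°.
sin δ = sin 62.40° × sin 316.838° = -0.60622, so δ = -37.317°.
cos H₀ = −tan(+14.3°) tan(-37.317°) = 0.1943, H₀ = 1.3753 rad.
Bracket: H₀ sin φ sin δ + cos φ cos δ sin H₀ = 1.3753×0.24700×-0.60622 + 0.96902×0.79530×0.98094 = -0.205932 + 0.755973 = 0.550041.
Q̄ = (S₀/π) × [bracket] = (325/π) × 0.550041 = 56.902 W/m².
Daily total = Q̄ × 25.20 h × 3600 s/h = 56.902 × 25.20 × 3600 / 10⁶ = 5.162 MJ/m².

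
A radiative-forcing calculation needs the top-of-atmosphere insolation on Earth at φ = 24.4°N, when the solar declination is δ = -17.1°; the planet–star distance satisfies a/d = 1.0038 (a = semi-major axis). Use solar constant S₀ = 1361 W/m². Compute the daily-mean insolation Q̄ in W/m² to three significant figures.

Q̄ ≈ 300 W/m²

cos H₀ = −tan(+24.4°) tan(-17.100°) = 0.1396, H₀ = 1.4308 rad.
Bracket: H₀ sin φ sin δ + cos φ cos δ sin H₀ = 1.4308×0.41310×-0.29404 + 0.91068×0.95579×0.99021 = -0.173796 + 0.861897 = 0.688101.
Inverse-square distance factor (a/d)² = 1.0038² = 1.007614.
Q̄ = (S₀/π) × 1.007614 × [bracket] = (1361/π) × 1.007614 × 0.688101 = 300.4 W/m².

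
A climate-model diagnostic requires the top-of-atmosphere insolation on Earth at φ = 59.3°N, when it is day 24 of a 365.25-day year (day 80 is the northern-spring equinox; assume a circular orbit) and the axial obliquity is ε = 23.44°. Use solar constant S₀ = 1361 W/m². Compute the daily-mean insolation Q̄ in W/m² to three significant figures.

Q̄ ≈ 54.5 W/m²

Solar longitude: λ_s = 360° × (24 − 80)/365.25 = -55.195°, i.e. -55.195° + 360° = 304.805°.
sin δ = sin 23.44° × sin 304.805° = -0.32662, so δ = -19.064°.
cos H₀ = −tan(+59.3°) tan(-19.064°) = 0.5820, H₀ = 0.9496 rad.
Bracket: H₀ sin φ sin δ + cos φ cos δ sin H₀ = 0.9496×0.85985×-0.32662 + 0.51054×0.94515×0.81318 = -0.266690 + 0.392389 = 0.125699.
Q̄ = (S₀/π) × [bracket] = (1361/π) × 0.125699 = 54.46 W/m².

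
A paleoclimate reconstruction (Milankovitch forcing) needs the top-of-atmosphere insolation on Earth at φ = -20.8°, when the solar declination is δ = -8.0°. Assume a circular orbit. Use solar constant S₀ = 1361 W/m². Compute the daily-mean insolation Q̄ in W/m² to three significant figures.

Q̄ ≈ 435 W/m²

cos H₀ = −tan(-20.8°) tan(-8.000°) = -0.0534, H₀ = 1.6242 rad.
Bracket: H₀ sin φ sin δ + cos φ cos δ sin H₀ = 1.6242×-0.35511×-0.13917 + 0.93483×0.99027×0.99857 = 0.080269 + 0.924410 = 1.004679.
Q̄ = (S₀/π) × [bracket] = (1361/π) × 1.004679 = 435.2 W/m².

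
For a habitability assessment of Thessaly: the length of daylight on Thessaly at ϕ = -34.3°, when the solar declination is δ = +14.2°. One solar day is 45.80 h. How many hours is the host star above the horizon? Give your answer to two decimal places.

20.37 h

cos h₀ = −tan ϕ · tan δ = −tan(-34.3°) × tan(+14.200°) = 0.1726, so h₀ = 1.3973 rad = 80.06°.
Daylight = 2h₀/(2π) × 45.80 h = (1.3973/π) × 45.80 = 20.37 h.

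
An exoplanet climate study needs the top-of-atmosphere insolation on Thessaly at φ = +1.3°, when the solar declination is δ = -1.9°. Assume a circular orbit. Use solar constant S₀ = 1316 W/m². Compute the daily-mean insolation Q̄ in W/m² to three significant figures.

Q̄ ≈ 418 W/m²

cos H₀ = −tan(+1.3°) tan(-1.900°) = 0.0008, H₀ = 1.5700 rad.
Bracket: H₀ sin φ sin δ + cos φ cos δ sin H₀ = 1.5700×0.02269×-0.03316 + 0.99974×0.99945×1.00000 = -0.001181 + 0.999190 = 0.998009.
Q̄ = (S₀/π) × [bracket] = (1316/π) × 0.998009 = 418.1 W/m².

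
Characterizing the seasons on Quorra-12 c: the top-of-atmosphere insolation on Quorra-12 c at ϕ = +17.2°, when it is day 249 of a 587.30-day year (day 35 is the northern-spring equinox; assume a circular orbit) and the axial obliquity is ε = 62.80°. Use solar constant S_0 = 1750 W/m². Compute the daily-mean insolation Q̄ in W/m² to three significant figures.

Q̄ ≈ 584 W/m²

Solar longitude: L_s = 360° × (249 − 35)/587.30 = 131.177°.
sin δ = sin 62.80° × sin 131.177° = 0.66945, so δ = +42.025°.
cos h₀ = −tan(+17.2°) tan(+42.025°) = -0.2790, h₀ = 1.8535 rad.
Bracket: h₀ sin ϕ sin δ + cos ϕ cos δ sin h₀ = 1.8535×0.29571×0.66945 + 0.95528×0.74286×0.96030 = 0.366925 + 0.681467 = 1.048392.
Q̄ = (S_0/π) × [bracket] = (1750/π) × 1.048392 = 584.0 W/m².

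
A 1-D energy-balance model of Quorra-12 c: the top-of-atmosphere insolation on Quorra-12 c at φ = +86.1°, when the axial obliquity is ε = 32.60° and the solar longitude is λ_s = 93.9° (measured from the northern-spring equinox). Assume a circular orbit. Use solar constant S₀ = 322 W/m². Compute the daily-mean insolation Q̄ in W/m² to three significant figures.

Solar declination: sin δ = sin ε · sin λ_s = sin 32.60° × sin 93.9° = 0.53752, so δ = +32.515°.
cos H₀ = −tan(+86.1°) tan(+32.515°) = -9.3504 ≤ −1 ⇒ polar day, H₀ = π.
Bracket: H₀ sin φ sin δ + cos φ cos δ sin H₀ = 3.1416×0.99768×0.53752 + 0.06802×0.84325×0.00000 = 1.684755 + 0.000000 = 1.684755.
Q̄ = (S₀/π) × [bracket] = (322/π) × 1.684755 = 172.7 W/m².

Q̄ ≈ 173 W/m²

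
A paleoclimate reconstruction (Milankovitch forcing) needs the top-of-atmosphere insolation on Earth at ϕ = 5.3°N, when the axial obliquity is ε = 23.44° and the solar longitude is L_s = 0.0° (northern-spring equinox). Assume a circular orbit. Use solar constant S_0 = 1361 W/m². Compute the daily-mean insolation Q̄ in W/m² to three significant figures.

Q̄ ≈ 431 W/m²

Solar declination: sin δ = sin ε · sin L_s = sin 23.44° × sin 0.0° = 0.00000, so δ = +0.000°.
cos h₀ = −tan(+5.3°) tan(+0.000°) = -0.0000, h₀ = 1.5708 rad.
Bracket: h₀ sin ϕ sin δ + cos ϕ cos δ sin h₀ = 1.5708×0.09237×0.00000 + 0.99572×1.00000×1.00000 = 0.000000 + 0.995720 = 0.995720.
Q̄ = (S_0/π) × [bracket] = (1361/π) × 0.995720 = 431.4 W/m².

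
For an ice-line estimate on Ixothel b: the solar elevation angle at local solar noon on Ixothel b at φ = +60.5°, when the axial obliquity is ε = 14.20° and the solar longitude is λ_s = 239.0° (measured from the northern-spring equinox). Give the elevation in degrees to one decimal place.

Solar declination: sin δ = sin ε · sin λ_s = sin 14.20° × sin 239.0° = -0.21027, so δ = -12.138°.
At local noon the hour angle is zero, so the zenith angle equals |φ − δ| = |+60.5° − (-12.138°)| = 72.638°.
Elevation = 90° − 72.638° = 17.4°.

17.4°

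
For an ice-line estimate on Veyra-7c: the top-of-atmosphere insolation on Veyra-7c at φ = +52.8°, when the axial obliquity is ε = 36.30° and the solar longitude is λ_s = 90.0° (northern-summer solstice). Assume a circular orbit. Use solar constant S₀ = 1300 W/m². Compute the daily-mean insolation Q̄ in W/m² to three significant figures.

Q̄ ≈ 614 W/m²

Solar declination: sin δ = sin ε · sin λ_s = sin 36.30° × sin 90.0° = 0.59201, so δ = +36.300°.
cos H₀ = −tan(+52.8°) tan(+36.300°) = -0.9678, H₀ = 2.8870 rad.
Bracket: H₀ sin φ sin δ + cos φ cos δ sin H₀ = 2.8870×0.79653×0.59201 + 0.60460×0.80593×0.25186 = 1.361376 + 0.122723 = 1.484099.
Q̄ = (S₀/π) × [bracket] = (1300/π) × 1.484099 = 614.1 W/m².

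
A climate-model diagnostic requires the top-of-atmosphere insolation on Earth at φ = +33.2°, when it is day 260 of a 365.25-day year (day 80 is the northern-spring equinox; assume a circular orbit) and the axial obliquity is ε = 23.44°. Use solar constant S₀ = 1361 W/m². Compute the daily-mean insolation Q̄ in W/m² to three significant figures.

Q̄ ≈ 369 W/m²

Solar longitude: λ_s = 360° × (260 − 80)/365.25 = 177.413°.
sin δ = sin 23.44° × sin 177.413° = 0.01796, so δ = +1.029°.
cos H₀ = −tan(+33.2°) tan(+1.029°) = -0.0118, H₀ = 1.5825 rad.
Bracket: H₀ sin φ sin δ + cos φ cos δ sin H₀ = 1.5825×0.54756×0.01796 + 0.83676×0.99984×0.99993 = 0.015563 + 0.836568 = 0.852131.
Q̄ = (S₀/π) × [bracket] = (1361/π) × 0.852131 = 369.2 W/m².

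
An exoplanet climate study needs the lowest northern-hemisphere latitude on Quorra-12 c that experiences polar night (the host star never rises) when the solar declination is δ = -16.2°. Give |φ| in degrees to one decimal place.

|φ| = 73.8°

Polar night requires cos H₀ = −tan φ tan δ ≥ 1, i.e. tan φ tan δ ≤ −1.
The boundary is |tan φ| · |tan δ| = 1, so |φ| = 90° − |δ| = 90° − 16.2° = 73.8° in the northern hemisphere.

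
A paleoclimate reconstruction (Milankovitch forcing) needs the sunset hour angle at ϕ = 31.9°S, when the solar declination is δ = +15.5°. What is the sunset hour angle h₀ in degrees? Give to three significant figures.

h₀ = 80.1°

cos h₀ = −tan ϕ · tan δ = −tan(-31.9°) × tan(+15.500°) = 0.1726, so h₀ = 1.3973 rad = 80.06°.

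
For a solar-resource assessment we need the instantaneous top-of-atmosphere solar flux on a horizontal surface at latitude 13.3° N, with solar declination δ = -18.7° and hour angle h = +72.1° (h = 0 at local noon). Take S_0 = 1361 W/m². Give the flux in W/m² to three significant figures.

285 W/m²

cos θ_z = sin ϕ sin δ + cos ϕ cos δ cos h = -0.073757 + 0.283323 = 0.209566.
Flux = S_0 · cos θ_z = 1361 × 0.209566 = 285.2 W/m².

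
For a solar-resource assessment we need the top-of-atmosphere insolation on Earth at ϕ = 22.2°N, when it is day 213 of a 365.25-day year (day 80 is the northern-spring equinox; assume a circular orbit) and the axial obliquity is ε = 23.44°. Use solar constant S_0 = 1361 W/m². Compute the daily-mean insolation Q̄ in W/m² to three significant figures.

Solar longitude: L_s = 360° × (213 − 80)/365.25 = 131.088°.
sin δ = sin 23.44° × sin 131.088° = 0.29981, so δ = +17.446°.
cos h₀ = −tan(+22.2°) tan(+17.446°) = -0.1283, h₀ = 1.6994 rad.
Bracket: h₀ sin ϕ sin δ + cos ϕ cos δ sin h₀ = 1.6994×0.37784×0.29981 + 0.92587×0.95400×0.99174 = 0.192508 + 0.875984 = 1.068492.
Q̄ = (S_0/π) × [bracket] = (1361/π) × 1.068492 = 462.9 W/m².

Q̄ ≈ 463 W/m²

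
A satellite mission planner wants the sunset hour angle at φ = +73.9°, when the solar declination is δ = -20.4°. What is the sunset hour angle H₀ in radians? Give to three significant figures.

cos H₀ = −tan φ · tan δ = 1.2885 ≥ 1, so the Sun never rises (polar night) and H₀ = 0.

H₀ = 0.00 rad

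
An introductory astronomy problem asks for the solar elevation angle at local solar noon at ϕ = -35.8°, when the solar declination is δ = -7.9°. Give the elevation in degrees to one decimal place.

62.1°

At local noon the hour angle is zero, so the zenith angle equals |ϕ − δ| = |-35.8° − (-7.900°)| = 27.900°.
Elevation = 90° − 27.900° = 62.1°.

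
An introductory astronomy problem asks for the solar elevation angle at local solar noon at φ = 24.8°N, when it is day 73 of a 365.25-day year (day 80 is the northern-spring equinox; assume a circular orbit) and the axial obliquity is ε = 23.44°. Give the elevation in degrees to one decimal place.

62.5°

Solar longitude: λ_s = 360° × (73 − 80)/365.25 = -6.899°, i.e. -6.899° + 360° = 353.101°.
sin δ = sin 23.44° × sin 353.101° = -0.04778, so δ = -2.739°.
At local noon the hour angle is zero, so the zenith angle equals |φ − δ| = |+24.8° − (-2.739°)| = 27.539°.
Elevation = 90° − 27.539° = 62.5°.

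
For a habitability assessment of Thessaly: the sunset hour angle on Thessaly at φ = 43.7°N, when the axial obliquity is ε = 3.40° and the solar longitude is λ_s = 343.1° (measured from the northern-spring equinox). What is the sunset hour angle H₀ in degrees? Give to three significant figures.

H₀ = 89.1°

Solar declination: sin δ = sin ε · sin λ_s = sin 3.40° × sin 343.1° = -0.01724, so δ = -0.988°.
cos H₀ = −tan φ · tan δ = −tan(+43.7°) × tan(-0.988°) = 0.0165, so H₀ = 1.5543 rad = 89.06°.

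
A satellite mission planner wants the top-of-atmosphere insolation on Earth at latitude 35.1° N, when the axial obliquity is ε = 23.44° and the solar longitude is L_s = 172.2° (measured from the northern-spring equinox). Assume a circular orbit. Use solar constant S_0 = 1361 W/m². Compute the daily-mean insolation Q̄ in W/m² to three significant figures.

Q̄ ≈ 375 W/m²

Solar declination: sin δ = sin ε · sin L_s = sin 23.44° × sin 172.2° = 0.05399, so δ = +3.095°.
cos h₀ = −tan(+35.1°) tan(+3.095°) = -0.0380, h₀ = 1.6088 rad.
Bracket: h₀ sin ϕ sin δ + cos ϕ cos δ sin h₀ = 1.6088×0.57501×0.05399 + 0.81815×0.99854×0.99928 = 0.049945 + 0.816367 = 0.866312.
Q̄ = (S_0/π) × [bracket] = (1361/π) × 0.866312 = 375.3 W/m².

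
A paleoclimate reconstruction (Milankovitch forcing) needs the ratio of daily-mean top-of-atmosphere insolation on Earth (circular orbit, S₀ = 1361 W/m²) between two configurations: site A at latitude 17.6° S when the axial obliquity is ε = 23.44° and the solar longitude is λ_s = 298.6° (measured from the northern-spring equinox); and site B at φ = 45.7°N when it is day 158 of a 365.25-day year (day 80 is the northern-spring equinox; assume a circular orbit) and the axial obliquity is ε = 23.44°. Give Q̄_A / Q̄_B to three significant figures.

— Configuration A (φ=-17.6°):
Solar declination: sin δ = sin ε · sin λ_s = sin 23.44° × sin 298.6° = -0.34925, so δ = -20.442°.
cos H₀ = −tan(-17.6°) tan(-20.442°) = -0.1182, H₀ = 1.6893 rad.
Bracket: H₀ sin φ sin δ + cos φ cos δ sin H₀ = 1.6893×-0.30237×-0.34925 + 0.95319×0.93703×0.99299 = 0.178395 + 0.886907 = 1.065302.
Q̄ = (S₀/π) × [bracket] = (1361/π) × 1.065302 = 461.51 W/m².
— Configuration B (φ=+45.7°):
Solar longitude: λ_s = 360° × (158 − 80)/365.25 = 76.879°.
sin δ = sin 23.44° × sin 76.879° = 0.38740, so δ = +22.793°.
cos H₀ = −tan(+45.7°) tan(+22.793°) = -0.4306, H₀ = 2.0160 rad.
Bracket: H₀ sin φ sin δ + cos φ cos δ sin H₀ = 2.0160×0.71569×0.38740 + 0.69842×0.92191×0.90254 = 0.558953 + 0.581128 = 1.140081.
Q̄ = (S₀/π) × [bracket] = (1361/π) × 1.140081 = 493.91 W/m².
Ratio Q̄_A / Q̄_B = 461.51 / 493.91 = 0.9344.

Q̄_A / Q̄_B ≈ 0.934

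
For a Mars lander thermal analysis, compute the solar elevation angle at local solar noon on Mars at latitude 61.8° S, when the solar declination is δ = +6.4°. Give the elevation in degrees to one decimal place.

At local noon the hour angle is zero, so the zenith angle equals |ϕ − δ| = |-61.8° − (+6.400°)| = 68.200°.
Elevation = 90° − 68.200° = 21.8°.

21.8°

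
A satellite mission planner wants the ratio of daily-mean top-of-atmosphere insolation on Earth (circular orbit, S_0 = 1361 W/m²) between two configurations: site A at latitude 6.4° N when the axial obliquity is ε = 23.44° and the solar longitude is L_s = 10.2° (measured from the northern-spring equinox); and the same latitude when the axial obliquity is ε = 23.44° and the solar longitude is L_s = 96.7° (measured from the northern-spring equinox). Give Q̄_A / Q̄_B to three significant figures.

Q̄_A / Q̄_B ≈ 1.02

— Configuration A (ϕ=+6.4°):
Solar declination: sin δ = sin ε · sin L_s = sin 23.44° × sin 10.2° = 0.07044, so δ = +4.039°.
cos h₀ = −tan(+6.4°) tan(+4.039°) = -0.0079, h₀ = 1.5787 rad.
Bracket: h₀ sin ϕ sin δ + cos ϕ cos δ sin h₀ = 1.5787×0.11147×0.07044 + 0.99377×0.99752×0.99997 = 0.012396 + 0.991276 = 1.003672.
Q̄ = (S_0/π) × [bracket] = (1361/π) × 1.003672 = 434.81 W/m².
— Configuration B (ϕ=+6.4°):
Solar declination: sin δ = sin ε · sin L_s = sin 23.44° × sin 96.7° = 0.39507, so δ = +23.270°.
cos h₀ = −tan(+6.4°) tan(+23.270°) = -0.0482, h₀ = 1.6191 rad.
Bracket: h₀ sin ϕ sin δ + cos ϕ cos δ sin h₀ = 1.6191×0.11147×0.39507 + 0.99377×0.91865×0.99884 = 0.071303 + 0.911868 = 0.983171.
Q̄ = (S_0/π) × [bracket] = (1361/π) × 0.983171 = 425.93 W/m².
Ratio Q̄_A / Q̄_B = 434.81 / 425.93 = 1.021.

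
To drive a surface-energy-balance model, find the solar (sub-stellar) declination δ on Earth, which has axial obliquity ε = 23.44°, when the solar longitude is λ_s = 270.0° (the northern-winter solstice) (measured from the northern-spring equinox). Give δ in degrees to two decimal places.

δ = -23.44°

sin δ = sin ε · sin λ_s = sin 23.44° × sin 270.0° = -0.397789.
δ = arcsin(-0.397789) = -23.44°.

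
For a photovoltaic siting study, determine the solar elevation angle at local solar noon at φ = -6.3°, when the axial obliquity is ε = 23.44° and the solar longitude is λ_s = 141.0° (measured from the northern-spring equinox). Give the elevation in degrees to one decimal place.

69.2°

Solar declination: sin δ = sin ε · sin λ_s = sin 23.44° × sin 141.0° = 0.25034, so δ = +14.497°.
At local noon the hour angle is zero, so the zenith angle equals |φ − δ| = |-6.3° − (+14.497°)| = 20.797°.
Elevation = 90° − 20.797° = 69.2°.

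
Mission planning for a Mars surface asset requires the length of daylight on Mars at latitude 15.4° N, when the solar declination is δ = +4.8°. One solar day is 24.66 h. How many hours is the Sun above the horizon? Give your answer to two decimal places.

12.51 h

cos H₀ = −tan φ · tan δ = −tan(+15.4°) × tan(+4.800°) = -0.0231, so H₀ = 1.5939 rad = 91.33°.
Daylight = 2H₀/(2π) × 24.66 h = (1.5939/π) × 24.66 = 12.51 h.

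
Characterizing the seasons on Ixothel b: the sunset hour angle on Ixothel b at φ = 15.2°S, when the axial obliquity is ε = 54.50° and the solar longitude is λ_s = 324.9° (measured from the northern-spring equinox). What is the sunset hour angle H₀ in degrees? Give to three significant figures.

H₀ = 98.3°

Solar declination: sin δ = sin ε · sin λ_s = sin 54.50° × sin 324.9° = -0.46812, so δ = -27.912°.
cos H₀ = −tan φ · tan δ = −tan(-15.2°) × tan(-27.912°) = -0.1439, so H₀ = 1.7152 rad = 98.28°.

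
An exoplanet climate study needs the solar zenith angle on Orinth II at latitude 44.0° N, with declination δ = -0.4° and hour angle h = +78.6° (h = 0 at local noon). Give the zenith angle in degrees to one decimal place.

cos θ_z = sin φ sin δ + cos φ cos δ cos h = -0.004850 + 0.142179 = 0.137329.
θ_z = arccos(0.137329) = 82.1°.

θ_z = 82.1°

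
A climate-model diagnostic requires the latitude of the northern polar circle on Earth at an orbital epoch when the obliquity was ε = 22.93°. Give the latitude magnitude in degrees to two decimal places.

The polar circle is the lowest latitude that experiences at least one full rotation of continuous daylight at the northern-summer solstice; it lies at |ϕ| = 90° − ε = 90° − 22.93° = 67.07°.

67.07°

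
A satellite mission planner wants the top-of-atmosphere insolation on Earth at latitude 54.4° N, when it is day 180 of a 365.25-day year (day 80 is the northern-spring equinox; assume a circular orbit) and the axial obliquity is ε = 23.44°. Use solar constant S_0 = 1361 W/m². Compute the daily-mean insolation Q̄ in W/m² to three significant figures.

Q̄ ≈ 492 W/m²

Solar longitude: L_s = 360° × (180 − 80)/365.25 = 98.563°.
sin δ = sin 23.44° × sin 98.563° = 0.39335, so δ = +23.163°.
cos h₀ = −tan(+54.4°) tan(+23.163°) = -0.5976, h₀ = 2.2113 rad.
Bracket: h₀ sin ϕ sin δ + cos ϕ cos δ sin h₀ = 2.2113×0.81310×0.39335 + 0.58212×0.91939×0.80179 = 0.707246 + 0.429114 = 1.136360.
Q̄ = (S_0/π) × [bracket] = (1361/π) × 1.136360 = 492.3 W/m².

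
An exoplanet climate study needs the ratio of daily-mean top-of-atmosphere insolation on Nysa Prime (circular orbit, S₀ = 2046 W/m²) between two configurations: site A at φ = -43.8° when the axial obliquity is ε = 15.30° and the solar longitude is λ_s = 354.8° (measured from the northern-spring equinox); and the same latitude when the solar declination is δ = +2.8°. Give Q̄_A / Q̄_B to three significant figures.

— Configuration A (φ=-43.8°):
Solar declination: sin δ = sin ε · sin λ_s = sin 15.30° × sin 354.8° = -0.02392, so δ = -1.370°.
cos H₀ = −tan(-43.8°) tan(-1.370°) = -0.0229, H₀ = 1.5937 rad.
Bracket: H₀ sin φ sin δ + cos φ cos δ sin H₀ = 1.5937×-0.69214×-0.02392 + 0.72176×0.99971×0.99974 = 0.026385 + 0.721363 = 0.747748.
Q̄ = (S₀/π) × [bracket] = (2046/π) × 0.747748 = 486.98 W/m².
— Configuration B (φ=-43.8°):
cos H₀ = −tan(-43.8°) tan(+2.800°) = 0.0469, H₀ = 1.5239 rad.
Bracket: H₀ sin φ sin δ + cos φ cos δ sin H₀ = 1.5239×-0.69214×0.04885 + 0.72176×0.99881×0.99890 = -0.051525 + 0.720108 = 0.668583.
Q̄ = (S₀/π) × [bracket] = (2046/π) × 0.668583 = 435.42 W/m².
Ratio Q̄_A / Q̄_B = 486.98 / 435.42 = 1.118.

Q̄_A / Q̄_B ≈ 1.12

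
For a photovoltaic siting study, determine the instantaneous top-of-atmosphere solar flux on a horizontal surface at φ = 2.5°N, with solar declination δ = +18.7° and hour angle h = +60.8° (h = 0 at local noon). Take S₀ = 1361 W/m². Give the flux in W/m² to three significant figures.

647 W/m²

cos θ_z = sin φ sin δ + cos φ cos δ cos h = 0.013985 + 0.461666 = 0.475651.
Flux = S₀ · cos θ_z = 1361 × 0.475651 = 647.4 W/m².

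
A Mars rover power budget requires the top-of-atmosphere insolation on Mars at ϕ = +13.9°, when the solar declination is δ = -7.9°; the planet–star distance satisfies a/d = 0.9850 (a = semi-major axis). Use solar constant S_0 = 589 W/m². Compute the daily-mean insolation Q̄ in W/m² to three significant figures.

cos h₀ = −tan(+13.9°) tan(-7.900°) = 0.0343, h₀ = 1.5364 rad.
Bracket: h₀ sin ϕ sin δ + cos ϕ cos δ sin h₀ = 1.5364×0.24023×-0.13744 + 0.97072×0.99051×0.99941 = -0.050728 + 0.960941 = 0.910213.
Inverse-square distance factor (a/d)² = 0.9850² = 0.970225.
Q̄ = (S_0/π) × 0.970225 × [bracket] = (589/π) × 0.970225 × 0.910213 = 165.6 W/m².

Q̄ ≈ 166 W/m²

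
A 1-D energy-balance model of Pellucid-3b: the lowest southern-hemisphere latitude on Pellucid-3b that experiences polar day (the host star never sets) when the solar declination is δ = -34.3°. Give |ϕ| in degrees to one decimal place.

Polar day requires cos h₀ = −tan ϕ tan δ ≤ −1, i.e. tan ϕ tan δ ≥ 1.
The boundary is |tan ϕ| · |tan δ| = 1, so |ϕ| = 90° − |δ| = 90° − 34.3° = 55.7° in the southern hemisphere.

|ϕ| = 55.7°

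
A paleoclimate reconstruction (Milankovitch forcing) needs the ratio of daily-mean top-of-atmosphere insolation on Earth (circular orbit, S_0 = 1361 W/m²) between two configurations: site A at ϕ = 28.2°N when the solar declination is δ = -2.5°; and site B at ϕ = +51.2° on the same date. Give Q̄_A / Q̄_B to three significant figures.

— Configuration A (ϕ=+28.2°):
cos h₀ = −tan(+28.2°) tan(-2.500°) = 0.0234, h₀ = 1.5474 rad.
Bracket: h₀ sin ϕ sin δ + cos ϕ cos δ sin h₀ = 1.5474×0.47255×-0.04362 + 0.88130×0.99905×0.99973 = -0.031896 + 0.880225 = 0.848329.
Q̄ = (S_0/π) × [bracket] = (1361/π) × 0.848329 = 367.51 W/m².
— Configuration B (ϕ=+51.2°):
cos h₀ = −tan(+51.2°) tan(-2.500°) = 0.0543, h₀ = 1.5165 rad.
Bracket: h₀ sin ϕ sin δ + cos ϕ cos δ sin h₀ = 1.5165×0.77934×-0.04362 + 0.62660×0.99905×0.99852 = -0.051553 + 0.625078 = 0.573525.
Q̄ = (S_0/π) × [bracket] = (1361/π) × 0.573525 = 248.46 W/m².
Ratio Q̄_A / Q̄_B = 367.51 / 248.46 = 1.479.

Q̄_A / Q̄_B ≈ 1.48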